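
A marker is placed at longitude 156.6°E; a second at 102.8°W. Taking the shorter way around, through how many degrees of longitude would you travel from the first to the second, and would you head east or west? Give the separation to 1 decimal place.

Raw difference: -102.8 − 156.6 = -259.4°.
Normalise into (−180°, 180°]: -259.4° + 360° = 100.6°.
Positive ⇒ the second point lies to the east; separation 100.6°.

100.6° east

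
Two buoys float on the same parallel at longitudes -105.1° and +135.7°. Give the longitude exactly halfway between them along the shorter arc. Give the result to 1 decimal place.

Signed shortest Δλ from -105.1° to +135.7° is -119.2°.
Midpoint longitude = -105.1° + (-119.2°)/2 = -105.1° − 59.6° = -164.7°.
(The naïve average (-105.1 + +135.7)/2 = 15.3° is on the wrong side of the globe.)

-164.7°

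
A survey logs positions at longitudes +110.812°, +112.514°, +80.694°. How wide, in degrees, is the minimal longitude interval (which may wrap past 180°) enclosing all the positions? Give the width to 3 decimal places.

Sort the longitudes: +80.694°, +110.812°, +112.514°.
Eastward gaps between consecutive values (wrapping around): 30.118°, 1.702°, 328.180°.
Largest gap = 328.180° ⇒ minimal covering band is its complement: 360° − 328.180° = 31.820°.
Band runs from +80.694° eastward to +112.514°.

31.820°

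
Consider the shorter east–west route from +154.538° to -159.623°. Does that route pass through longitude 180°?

Naïve |-159.623 − 154.538| = 314.161° > 180°, so the shorter arc goes the other way round — across 180°.
Signed shortest Δλ = ((-159.623 − 154.538 + 180) mod 360) − 180 = 45.839°.
Going east by 45.839° from +154.538° passes through 180° before reaching -159.623°.

Yes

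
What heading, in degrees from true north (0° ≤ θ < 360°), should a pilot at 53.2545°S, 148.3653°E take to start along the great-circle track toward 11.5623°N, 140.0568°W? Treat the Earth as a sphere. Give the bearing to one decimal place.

68.4°

Δλ = -140.0568 − 148.3653 = -288.4221°; wrapped into (−180°, 180°]: 71.5779°.
θ = atan2( sin Δλ · cos φ₂ , cos φ₁ · sin φ₂ − sin φ₁ · cos φ₂ · cos Δλ )
  = atan2(0.92950, 0.36800) = 68.401° → normalised to [0°, 360°): 68.401°.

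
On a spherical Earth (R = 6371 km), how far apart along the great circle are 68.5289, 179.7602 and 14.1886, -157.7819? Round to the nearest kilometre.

Δλ = -157.7819 − 179.7602 = -337.5421°; wrapped into (−180°, 180°]: 22.4579°.
Δφ = 14.1886 − 68.5289 = -54.3403°.
a = sin²(Δφ/2) + cos φ₁ · cos φ₂ · sin²(Δλ/2) = 0.221971.
c = 2·atan2(√a, √(1−a)) = 0.98116 rad → d = 6371·c ≈ 6250.98 km.

6251 km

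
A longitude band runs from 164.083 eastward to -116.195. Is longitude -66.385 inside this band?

No

Band width going east from +164.083° to -116.195°: ((-116.195 − 164.083) mod 360) = 79.722°.
Offset of -66.385° east of the west edge: ((-66.385 − 164.083) mod 360) = 129.532°.
129.532° > 79.722° ⇒ outside.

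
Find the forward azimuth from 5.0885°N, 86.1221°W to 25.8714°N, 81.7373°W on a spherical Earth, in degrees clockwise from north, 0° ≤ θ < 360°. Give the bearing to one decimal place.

Δλ = -81.7373 − -86.1221 = 4.3848°.
θ = atan2( sin Δλ · cos φ₂ , cos φ₁ · sin φ₂ − sin φ₁ · cos φ₂ · cos Δλ )
  = atan2(0.06879, 0.35506) = 10.965° → normalised to [0°, 360°): 10.965°.

11.0°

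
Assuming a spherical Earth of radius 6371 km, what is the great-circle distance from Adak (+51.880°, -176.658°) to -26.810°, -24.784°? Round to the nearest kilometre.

Δλ = -24.784 − -176.658 = 151.874°.
Δφ = -26.810 − 51.880 = -78.690°.
a = sin²(Δφ/2) + cos φ₁ · cos φ₂ · sin²(Δλ/2) = 0.920365.
c = 2·atan2(√a, √(1−a)) = 2.56943 rad → d = 6371·c ≈ 16369.82 km.

16370 km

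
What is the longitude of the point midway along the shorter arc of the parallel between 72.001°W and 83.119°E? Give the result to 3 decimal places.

Signed shortest Δλ from -72.001° to +83.119° is +155.120°.
Midpoint longitude = -72.001° + (+155.120°)/2 = -72.001° + 77.560° = +5.559°.

5.559°E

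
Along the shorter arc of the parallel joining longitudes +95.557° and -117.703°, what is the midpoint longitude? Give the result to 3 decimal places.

Signed shortest Δλ from +95.557° to -117.703° is +146.740°.
Midpoint longitude = +95.557° + (+146.740°)/2 = +95.557° + 73.370° = +168.927°.
(The naïve average (+95.557 + -117.703)/2 = -11.073° is on the wrong side of the globe.)

+168.927°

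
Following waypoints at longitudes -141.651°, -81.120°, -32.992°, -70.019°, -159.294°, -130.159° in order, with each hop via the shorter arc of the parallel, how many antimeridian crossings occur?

Leg 1: -141.651° → -81.120°, shortest Δλ = 60.531° (east) — does not cross 180°.
Leg 2: -81.120° → -32.992°, shortest Δλ = 48.128° (east) — does not cross 180°.
Leg 3: -32.992° → -70.019°, shortest Δλ = -37.027° (west) — does not cross 180°.
Leg 4: -70.019° → -159.294°, shortest Δλ = -89.275° (west) — does not cross 180°.
Leg 5: -159.294° → -130.159°, shortest Δλ = 29.135° (east) — does not cross 180°.
Total crossings: 0.

0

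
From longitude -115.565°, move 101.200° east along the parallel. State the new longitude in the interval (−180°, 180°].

-14.365°

Start at -115.565°; shift +101.200° → -14.365°.
-14.365° already lies in (−180°, 180°].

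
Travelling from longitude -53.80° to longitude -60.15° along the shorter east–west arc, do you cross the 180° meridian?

No

Signed shortest Δλ = ((-60.15 − -53.80 + 180) mod 360) − 180 = -6.35°.
Going west by 6.35° from -53.80° reaches -60.15° without touching 180°.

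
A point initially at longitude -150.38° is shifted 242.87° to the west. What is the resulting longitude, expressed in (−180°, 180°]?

-33.25°

Start at -150.38°; shift −242.87° → -393.25°.
-393.25° lies outside (−180°, 180°]; add 360° → -33.25°.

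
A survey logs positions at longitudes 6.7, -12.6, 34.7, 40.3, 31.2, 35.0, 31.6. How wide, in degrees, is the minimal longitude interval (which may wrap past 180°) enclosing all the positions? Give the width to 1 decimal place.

52.9°

Sort the longitudes: -12.6°, +6.7°, +31.2°, +31.6°, +34.7°, +35.0°, +40.3°.
Eastward gaps between consecutive values (wrapping around): 19.3°, 24.5°, 0.4°, 3.1°, 0.3°, 5.3°, 307.1°.
Largest gap = 307.1° ⇒ minimal covering band is its complement: 360° − 307.1° = 52.9°.
Band runs from -12.6° eastward to +40.3°.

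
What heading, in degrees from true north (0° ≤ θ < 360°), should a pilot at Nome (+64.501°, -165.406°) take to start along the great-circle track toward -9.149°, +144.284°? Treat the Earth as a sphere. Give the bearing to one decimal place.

230.0°

Δλ = 144.284 − -165.406 = 309.690°; wrapped into (−180°, 180°]: -50.310°.
θ = atan2( sin Δλ · cos φ₂ , cos φ₁ · sin φ₂ − sin φ₁ · cos φ₂ · cos Δλ )
  = atan2(-0.75972, -0.63754) = -130.003° → normalised to [0°, 360°): 229.997°.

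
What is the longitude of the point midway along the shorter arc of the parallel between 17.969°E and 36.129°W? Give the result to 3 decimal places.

9.080°W

Signed shortest Δλ from +17.969° to -36.129° is -54.098°.
Midpoint longitude = +17.969° + (-54.098°)/2 = +17.969° − 27.049° = -9.080°.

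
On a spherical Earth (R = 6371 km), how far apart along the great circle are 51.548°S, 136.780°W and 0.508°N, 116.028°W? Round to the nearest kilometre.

6108 km

Δλ = -116.028 − -136.780 = 20.752°.
Δφ = 0.508 − -51.548 = 52.056°.
a = sin²(Δφ/2) + cos φ₁ · cos φ₂ · sin²(Δλ/2) = 0.212726.
c = 2·atan2(√a, √(1−a)) = 0.95874 rad → d = 6371·c ≈ 6108.16 km.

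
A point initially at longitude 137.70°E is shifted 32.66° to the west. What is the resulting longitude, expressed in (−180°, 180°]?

Start at +137.70°; shift −32.66° → +105.04°.
+105.04° already lies in (−180°, 180°].

105.04°E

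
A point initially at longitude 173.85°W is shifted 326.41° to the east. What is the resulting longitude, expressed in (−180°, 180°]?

Start at -173.85°; shift +326.41° → +152.56°.
+152.56° already lies in (−180°, 180°].

152.56°E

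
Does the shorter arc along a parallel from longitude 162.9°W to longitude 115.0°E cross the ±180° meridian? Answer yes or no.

Yes

Naïve |115.0 − -162.9| = 277.9° > 180°, so the shorter arc goes the other way round — across 180°.
Signed shortest Δλ = ((115.0 − -162.9 + 180) mod 360) − 180 = -82.1°.
Going west by 82.1° from -162.9° passes through 180° before reaching +115.0°.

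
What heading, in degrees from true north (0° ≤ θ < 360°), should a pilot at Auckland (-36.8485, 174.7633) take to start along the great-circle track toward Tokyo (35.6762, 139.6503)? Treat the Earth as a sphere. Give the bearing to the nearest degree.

Δλ = 139.6503 − 174.7633 = -35.1130°.
θ = atan2( sin Δλ · cos φ₂ , cos φ₁ · sin φ₂ − sin φ₁ · cos φ₂ · cos Δλ )
  = atan2(-0.46724, 0.86519) = -28.371° → normalised to [0°, 360°): 331.629°.

332°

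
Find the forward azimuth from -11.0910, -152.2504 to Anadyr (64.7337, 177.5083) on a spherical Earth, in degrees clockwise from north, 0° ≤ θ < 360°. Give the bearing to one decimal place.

Δλ = 177.5083 − -152.2504 = 329.7587°; wrapped into (−180°, 180°]: -30.2413°.
θ = atan2( sin Δλ · cos φ₂ , cos φ₁ · sin φ₂ − sin φ₁ · cos φ₂ · cos Δλ )
  = atan2(-0.21497, 0.95838) = -12.642° → normalised to [0°, 360°): 347.358°.

347.4°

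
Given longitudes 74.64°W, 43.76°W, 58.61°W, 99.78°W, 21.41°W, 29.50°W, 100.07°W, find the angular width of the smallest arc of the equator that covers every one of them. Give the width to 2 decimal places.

Sort the longitudes: -100.07°, -99.78°, -74.64°, -58.61°, -43.76°, -29.50°, -21.41°.
Eastward gaps between consecutive values (wrapping around): 0.29°, 25.14°, 16.03°, 14.85°, 14.26°, 8.09°, 281.34°.
Largest gap = 281.34° ⇒ minimal covering band is its complement: 360° − 281.34° = 78.66°.
Band runs from -100.07° eastward to -21.41°.

78.66°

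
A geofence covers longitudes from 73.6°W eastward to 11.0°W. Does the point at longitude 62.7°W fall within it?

Band width going east from -73.6° to -11.0°: ((-11.0 − -73.6) mod 360) = 62.6°.
Offset of -62.7° east of the west edge: ((-62.7 − -73.6) mod 360) = 10.9°.
10.9° ≤ 62.6° ⇒ inside.

Yes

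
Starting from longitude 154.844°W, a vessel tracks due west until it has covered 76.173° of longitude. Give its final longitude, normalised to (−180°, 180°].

128.983°E

Start at -154.844°; shift −76.173° → -231.017°.
-231.017° lies outside (−180°, 180°]; add 360° → +128.983°.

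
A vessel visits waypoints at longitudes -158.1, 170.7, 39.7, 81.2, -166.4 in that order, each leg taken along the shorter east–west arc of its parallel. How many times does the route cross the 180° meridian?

2

Leg 1: -158.1° → +170.7°, shortest Δλ = -31.2° (west) — crosses 180°.
Leg 2: +170.7° → +39.7°, shortest Δλ = -131.0° (west) — does not cross 180°.
Leg 3: +39.7° → +81.2°, shortest Δλ = 41.5° (east) — does not cross 180°.
Leg 4: +81.2° → -166.4°, shortest Δλ = 112.4° (east) — crosses 180°.
Total crossings: 2.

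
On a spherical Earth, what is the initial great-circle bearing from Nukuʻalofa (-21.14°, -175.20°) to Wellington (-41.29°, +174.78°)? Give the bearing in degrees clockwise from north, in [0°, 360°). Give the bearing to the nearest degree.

Δλ = 174.78 − -175.20 = 349.98°; wrapped into (−180°, 180°]: -10.02°.
θ = atan2( sin Δλ · cos φ₂ , cos φ₁ · sin φ₂ − sin φ₁ · cos φ₂ · cos Δλ )
  = atan2(-0.13073, -0.34861) = -159.443° → normalised to [0°, 360°): 200.557°.

201°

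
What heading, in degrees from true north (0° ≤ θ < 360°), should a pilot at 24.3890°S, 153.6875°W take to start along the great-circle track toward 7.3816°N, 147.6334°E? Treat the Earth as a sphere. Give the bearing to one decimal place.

Δλ = 147.6334 − -153.6875 = 301.3209°; wrapped into (−180°, 180°]: -58.6791°.
θ = atan2( sin Δλ · cos φ₂ , cos φ₁ · sin φ₂ − sin φ₁ · cos φ₂ · cos Δλ )
  = atan2(-0.84719, 0.32989) = -68.725° → normalised to [0°, 360°): 291.275°.

291.3°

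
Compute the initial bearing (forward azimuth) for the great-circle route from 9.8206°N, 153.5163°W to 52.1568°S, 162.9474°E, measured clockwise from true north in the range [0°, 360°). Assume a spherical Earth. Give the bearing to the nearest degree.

206°

Δλ = 162.9474 − -153.5163 = 316.4637°; wrapped into (−180°, 180°]: -43.5363°.
θ = atan2( sin Δλ · cos φ₂ , cos φ₁ · sin φ₂ − sin φ₁ · cos φ₂ · cos Δλ )
  = atan2(-0.42259, -0.85398) = -153.672° → normalised to [0°, 360°): 206.328°.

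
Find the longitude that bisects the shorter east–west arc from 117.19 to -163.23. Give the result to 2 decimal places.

+156.98°

Signed shortest Δλ from +117.19° to -163.23° is +79.58°.
Midpoint longitude = +117.19° + (+79.58°)/2 = +117.19° + 39.79° = +156.98°.
(The naïve average (+117.19 + -163.23)/2 = -23.02° is on the wrong side of the globe.)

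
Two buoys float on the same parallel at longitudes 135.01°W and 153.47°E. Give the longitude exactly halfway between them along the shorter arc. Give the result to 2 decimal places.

Signed shortest Δλ from -135.01° to +153.47° is -71.52°.
Midpoint longitude = -135.01° + (-71.52°)/2 = -135.01° − 35.76° = -170.77°.
(The naïve average (-135.01 + +153.47)/2 = 9.23° is on the wrong side of the globe.)

170.77°W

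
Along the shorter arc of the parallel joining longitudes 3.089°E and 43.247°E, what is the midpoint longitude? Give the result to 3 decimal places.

Signed shortest Δλ from +3.089° to +43.247° is +40.158°.
Midpoint longitude = +3.089° + (+40.158°)/2 = +3.089° + 20.079° = +23.168°.

23.168°E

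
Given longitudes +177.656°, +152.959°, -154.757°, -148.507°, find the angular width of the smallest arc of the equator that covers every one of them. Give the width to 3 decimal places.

Sort the longitudes: -154.757°, -148.507°, +152.959°, +177.656°.
Eastward gaps between consecutive values (wrapping around): 6.250°, 301.466°, 24.697°, 27.587°.
Largest gap = 301.466° ⇒ minimal covering band is its complement: 360° − 301.466° = 58.534°.
Band runs from +152.959° eastward to -148.507°, crossing the antimeridian.

58.534°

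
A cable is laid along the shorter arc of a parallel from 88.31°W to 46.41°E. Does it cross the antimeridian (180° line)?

Signed shortest Δλ = ((46.41 − -88.31 + 180) mod 360) − 180 = 134.72°.
Going east by 134.72° from -88.31° reaches +46.41° without touching 180°.

No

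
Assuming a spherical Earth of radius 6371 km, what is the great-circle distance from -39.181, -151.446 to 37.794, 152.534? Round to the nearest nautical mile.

Δλ = 152.534 − -151.446 = 303.980°; wrapped into (−180°, 180°]: -56.020°.
Δφ = 37.794 − -39.181 = 76.975°.
a = sin²(Δφ/2) + cos φ₁ · cos φ₂ · sin²(Δλ/2) = 0.522407.
c = 2·atan2(√a, √(1−a)) = 1.61563 rad → d = 6371·c ≈ 10293.15 km ≈ 5557.86 nmi.

5558 nmi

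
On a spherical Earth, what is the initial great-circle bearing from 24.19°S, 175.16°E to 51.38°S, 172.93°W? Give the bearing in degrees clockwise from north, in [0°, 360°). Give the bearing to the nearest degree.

164°

Δλ = -172.93 − 175.16 = -348.09°; wrapped into (−180°, 180°]: 11.91°.
θ = atan2( sin Δλ · cos φ₂ , cos φ₁ · sin φ₂ − sin φ₁ · cos φ₂ · cos Δλ )
  = atan2(0.12881, -0.46245) = 164.435° → normalised to [0°, 360°): 164.435°.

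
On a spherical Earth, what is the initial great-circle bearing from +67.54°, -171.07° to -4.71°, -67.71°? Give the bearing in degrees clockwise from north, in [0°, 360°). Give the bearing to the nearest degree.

79°

Δλ = -67.71 − -171.07 = 103.36°.
θ = atan2( sin Δλ · cos φ₂ , cos φ₁ · sin φ₂ − sin φ₁ · cos φ₂ · cos Δλ )
  = atan2(0.96965, 0.18145) = 79.401° → normalised to [0°, 360°): 79.401°.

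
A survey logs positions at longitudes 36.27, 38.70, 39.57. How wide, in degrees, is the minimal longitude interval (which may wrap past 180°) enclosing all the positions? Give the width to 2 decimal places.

Sort the longitudes: +36.27°, +38.70°, +39.57°.
Eastward gaps between consecutive values (wrapping around): 2.43°, 0.87°, 356.70°.
Largest gap = 356.70° ⇒ minimal covering band is its complement: 360° − 356.70° = 3.30°.
Band runs from +36.27° eastward to +39.57°.

3.30°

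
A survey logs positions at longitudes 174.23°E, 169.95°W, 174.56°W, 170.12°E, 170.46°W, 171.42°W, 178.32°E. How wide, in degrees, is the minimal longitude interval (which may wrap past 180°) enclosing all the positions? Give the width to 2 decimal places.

Sort the longitudes: -174.56°, -171.42°, -170.46°, -169.95°, +170.12°, +174.23°, +178.32°.
Eastward gaps between consecutive values (wrapping around): 3.14°, 0.96°, 0.51°, 340.07°, 4.11°, 4.09°, 7.12°.
Largest gap = 340.07° ⇒ minimal covering band is its complement: 360° − 340.07° = 19.93°.
Band runs from +170.12° eastward to -169.95°, crossing the antimeridian.

19.93°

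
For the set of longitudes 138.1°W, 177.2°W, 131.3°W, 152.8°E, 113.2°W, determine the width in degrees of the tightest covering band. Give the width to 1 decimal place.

Sort the longitudes: -177.2°, -138.1°, -131.3°, -113.2°, +152.8°.
Eastward gaps between consecutive values (wrapping around): 39.1°, 6.8°, 18.1°, 266.0°, 30.0°.
Largest gap = 266.0° ⇒ minimal covering band is its complement: 360° − 266.0° = 94.0°.
Band runs from +152.8° eastward to -113.2°, crossing the antimeridian.

94.0°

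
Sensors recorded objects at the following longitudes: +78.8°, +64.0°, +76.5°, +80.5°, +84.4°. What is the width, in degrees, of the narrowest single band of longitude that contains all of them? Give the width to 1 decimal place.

Sort the longitudes: +64.0°, +76.5°, +78.8°, +80.5°, +84.4°.
Eastward gaps between consecutive values (wrapping around): 12.5°, 2.3°, 1.7°, 3.9°, 339.6°.
Largest gap = 339.6° ⇒ minimal covering band is its complement: 360° − 339.6° = 20.4°.
Band runs from +64.0° eastward to +84.4°.

20.4°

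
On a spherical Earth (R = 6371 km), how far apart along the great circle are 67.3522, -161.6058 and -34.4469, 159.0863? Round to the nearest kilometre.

Δλ = 159.0863 − -161.6058 = 320.6921°; wrapped into (−180°, 180°]: -39.3079°.
Δφ = -34.4469 − 67.3522 = -101.7991°.
a = sin²(Δφ/2) + cos φ₁ · cos φ₂ · sin²(Δλ/2) = 0.638162.
c = 2·atan2(√a, √(1−a)) = 1.85076 rad → d = 6371·c ≈ 11791.21 km.

11791 km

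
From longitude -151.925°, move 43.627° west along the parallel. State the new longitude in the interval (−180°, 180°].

Start at -151.925°; shift −43.627° → -195.552°.
-195.552° lies outside (−180°, 180°]; add 360° → +164.448°.

+164.448°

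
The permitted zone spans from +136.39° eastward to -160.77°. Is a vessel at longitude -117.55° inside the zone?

Band width going east from +136.39° to -160.77°: ((-160.77 − 136.39) mod 360) = 62.84°.
Offset of -117.55° east of the west edge: ((-117.55 − 136.39) mod 360) = 106.06°.
106.06° > 62.84° ⇒ outside.

No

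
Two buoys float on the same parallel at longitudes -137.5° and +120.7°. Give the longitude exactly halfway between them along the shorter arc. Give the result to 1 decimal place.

Signed shortest Δλ from -137.5° to +120.7° is -101.8°.
Midpoint longitude = -137.5° + (-101.8°)/2 = -137.5° − 50.9° = -188.4°.
Normalise into (−180°, 180°]: +171.6°.
(The naïve average (-137.5 + +120.7)/2 = -8.4° is on the wrong side of the globe.)

+171.6°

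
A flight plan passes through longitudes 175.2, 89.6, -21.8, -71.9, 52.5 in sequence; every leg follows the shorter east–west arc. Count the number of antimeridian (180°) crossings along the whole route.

Leg 1: +175.2° → +89.6°, shortest Δλ = -85.6° (west) — does not cross 180°.
Leg 2: +89.6° → -21.8°, shortest Δλ = -111.4° (west) — does not cross 180°.
Leg 3: -21.8° → -71.9°, shortest Δλ = -50.1° (west) — does not cross 180°.
Leg 4: -71.9° → +52.5°, shortest Δλ = 124.4° (east) — does not cross 180°.
Total crossings: 0.

0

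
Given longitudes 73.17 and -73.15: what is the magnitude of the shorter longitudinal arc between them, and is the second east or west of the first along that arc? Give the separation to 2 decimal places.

Raw difference: -73.15 − 73.17 = -146.32°.
Normalise into (−180°, 180°]: -146.32° stays -146.32°.
Negative ⇒ the second point lies to the west; separation 146.32°.

146.32° west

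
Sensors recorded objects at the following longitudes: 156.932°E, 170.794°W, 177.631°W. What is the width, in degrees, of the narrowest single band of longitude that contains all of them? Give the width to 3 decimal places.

Sort the longitudes: -177.631°, -170.794°, +156.932°.
Eastward gaps between consecutive values (wrapping around): 6.837°, 327.726°, 25.437°.
Largest gap = 327.726° ⇒ minimal covering band is its complement: 360° − 327.726° = 32.274°.
Band runs from +156.932° eastward to -170.794°, crossing the antimeridian.

32.274°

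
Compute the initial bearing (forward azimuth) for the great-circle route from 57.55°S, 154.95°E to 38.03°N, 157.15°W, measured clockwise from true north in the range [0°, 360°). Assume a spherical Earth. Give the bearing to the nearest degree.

37°

Δλ = -157.15 − 154.95 = -312.10°; wrapped into (−180°, 180°]: 47.90°.
θ = atan2( sin Δλ · cos φ₂ , cos φ₁ · sin φ₂ − sin φ₁ · cos φ₂ · cos Δλ )
  = atan2(0.58445, 0.77619) = 36.978° → normalised to [0°, 360°): 36.978°.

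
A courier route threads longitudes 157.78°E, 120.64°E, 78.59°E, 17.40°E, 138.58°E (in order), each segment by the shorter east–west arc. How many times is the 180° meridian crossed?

0

Leg 1: +157.78° → +120.64°, shortest Δλ = -37.14° (west) — does not cross 180°.
Leg 2: +120.64° → +78.59°, shortest Δλ = -42.05° (west) — does not cross 180°.
Leg 3: +78.59° → +17.40°, shortest Δλ = -61.19° (west) — does not cross 180°.
Leg 4: +17.40° → +138.58°, shortest Δλ = 121.18° (east) — does not cross 180°.
Total crossings: 0.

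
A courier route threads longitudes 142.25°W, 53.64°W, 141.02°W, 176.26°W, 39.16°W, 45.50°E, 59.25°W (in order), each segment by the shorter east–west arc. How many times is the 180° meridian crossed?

Leg 1: -142.25° → -53.64°, shortest Δλ = 88.61° (east) — does not cross 180°.
Leg 2: -53.64° → -141.02°, shortest Δλ = -87.38° (west) — does not cross 180°.
Leg 3: -141.02° → -176.26°, shortest Δλ = -35.24° (west) — does not cross 180°.
Leg 4: -176.26° → -39.16°, shortest Δλ = 137.1° (east) — does not cross 180°.
Leg 5: -39.16° → +45.50°, shortest Δλ = 84.66° (east) — does not cross 180°.
Leg 6: +45.50° → -59.25°, shortest Δλ = -104.75° (west) — does not cross 180°.
Total crossings: 0.

0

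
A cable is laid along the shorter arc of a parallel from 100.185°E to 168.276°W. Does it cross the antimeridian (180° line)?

Naïve |-168.276 − 100.185| = 268.461° > 180°, so the shorter arc goes the other way round — across 180°.
Signed shortest Δλ = ((-168.276 − 100.185 + 180) mod 360) − 180 = 91.539°.
Going east by 91.539° from +100.185° passes through 180° before reaching -168.276°.

Yes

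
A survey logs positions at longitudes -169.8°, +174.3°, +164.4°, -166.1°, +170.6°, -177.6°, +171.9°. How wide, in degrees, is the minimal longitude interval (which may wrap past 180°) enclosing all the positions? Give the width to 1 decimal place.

Sort the longitudes: -177.6°, -169.8°, -166.1°, +164.4°, +170.6°, +171.9°, +174.3°.
Eastward gaps between consecutive values (wrapping around): 7.8°, 3.7°, 330.5°, 6.2°, 1.3°, 2.4°, 8.1°.
Largest gap = 330.5° ⇒ minimal covering band is its complement: 360° − 330.5° = 29.5°.
Band runs from +164.4° eastward to -166.1°, crossing the antimeridian.

29.5°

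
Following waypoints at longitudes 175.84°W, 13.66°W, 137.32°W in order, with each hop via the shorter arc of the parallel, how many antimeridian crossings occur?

0

Leg 1: -175.84° → -13.66°, shortest Δλ = 162.18° (east) — does not cross 180°.
Leg 2: -13.66° → -137.32°, shortest Δλ = -123.66° (west) — does not cross 180°.
Total crossings: 0.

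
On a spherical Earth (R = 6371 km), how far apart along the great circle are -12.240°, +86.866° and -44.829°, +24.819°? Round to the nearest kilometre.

Δλ = 24.819 − 86.866 = -62.047°.
Δφ = -44.829 − -12.240 = -32.589°.
a = sin²(Δφ/2) + cos φ₁ · cos φ₂ · sin²(Δλ/2) = 0.262826.
c = 2·atan2(√a, √(1−a)) = 1.07657 rad → d = 6371·c ≈ 6858.84 km.

6859 km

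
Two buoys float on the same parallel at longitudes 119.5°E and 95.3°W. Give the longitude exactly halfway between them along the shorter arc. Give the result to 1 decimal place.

167.9°W

Signed shortest Δλ from +119.5° to -95.3° is +145.2°.
Midpoint longitude = +119.5° + (+145.2°)/2 = +119.5° + 72.6° = +192.1°.
Normalise into (−180°, 180°]: -167.9°.
(The naïve average (+119.5 + -95.3)/2 = 12.1° is on the wrong side of the globe.)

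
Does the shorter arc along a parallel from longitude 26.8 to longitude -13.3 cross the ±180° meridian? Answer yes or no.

Signed shortest Δλ = ((-13.3 − 26.8 + 180) mod 360) − 180 = -40.1°.
Going west by 40.1° from +26.8° reaches -13.3° without touching 180°.

No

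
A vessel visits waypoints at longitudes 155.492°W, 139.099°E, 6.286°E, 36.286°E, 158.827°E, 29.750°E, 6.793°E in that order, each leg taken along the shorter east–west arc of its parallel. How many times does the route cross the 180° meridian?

Leg 1: -155.492° → +139.099°, shortest Δλ = -65.409° (west) — crosses 180°.
Leg 2: +139.099° → +6.286°, shortest Δλ = -132.813° (west) — does not cross 180°.
Leg 3: +6.286° → +36.286°, shortest Δλ = 30.0° (east) — does not cross 180°.
Leg 4: +36.286° → +158.827°, shortest Δλ = 122.541° (east) — does not cross 180°.
Leg 5: +158.827° → +29.750°, shortest Δλ = -129.077° (west) — does not cross 180°.
Leg 6: +29.750° → +6.793°, shortest Δλ = -22.957° (west) — does not cross 180°.
Total crossings: 1.

1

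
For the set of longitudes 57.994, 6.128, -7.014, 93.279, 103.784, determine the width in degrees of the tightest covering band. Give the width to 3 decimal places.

Sort the longitudes: -7.014°, +6.128°, +57.994°, +93.279°, +103.784°.
Eastward gaps between consecutive values (wrapping around): 13.142°, 51.866°, 35.285°, 10.505°, 249.202°.
Largest gap = 249.202° ⇒ minimal covering band is its complement: 360° − 249.202° = 110.798°.
Band runs from -7.014° eastward to +103.784°.

110.798°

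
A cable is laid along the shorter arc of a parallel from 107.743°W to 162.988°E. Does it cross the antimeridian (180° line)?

Naïve |162.988 − -107.743| = 270.731° > 180°, so the shorter arc goes the other way round — across 180°.
Signed shortest Δλ = ((162.988 − -107.743 + 180) mod 360) − 180 = -89.269°.
Going west by 89.269° from -107.743° passes through 180° before reaching +162.988°.

Yes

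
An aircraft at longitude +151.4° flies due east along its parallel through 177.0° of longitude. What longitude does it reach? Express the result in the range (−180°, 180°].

-31.6°

Start at +151.4°; shift +177.0° → +328.4°.
+328.4° lies outside (−180°, 180°]; subtract 360° → -31.6°.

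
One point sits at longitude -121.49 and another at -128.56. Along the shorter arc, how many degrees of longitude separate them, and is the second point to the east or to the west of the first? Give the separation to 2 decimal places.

7.07° west

Raw difference: -128.56 − -121.49 = -7.07°.
Normalise into (−180°, 180°]: -7.07° stays -7.07°.
Negative ⇒ the second point lies to the west; separation 7.07°.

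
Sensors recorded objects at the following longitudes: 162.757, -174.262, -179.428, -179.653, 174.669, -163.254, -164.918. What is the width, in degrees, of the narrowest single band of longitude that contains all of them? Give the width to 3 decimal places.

33.989°

Sort the longitudes: -179.653°, -179.428°, -174.262°, -164.918°, -163.254°, +162.757°, +174.669°.
Eastward gaps between consecutive values (wrapping around): 0.225°, 5.166°, 9.344°, 1.664°, 326.011°, 11.912°, 5.678°.
Largest gap = 326.011° ⇒ minimal covering band is its complement: 360° − 326.011° = 33.989°.
Band runs from +162.757° eastward to -163.254°, crossing the antimeridian.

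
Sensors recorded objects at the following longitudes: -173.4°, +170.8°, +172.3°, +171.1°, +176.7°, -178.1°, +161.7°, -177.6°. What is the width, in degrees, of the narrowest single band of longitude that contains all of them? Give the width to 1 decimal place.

24.9°

Sort the longitudes: -178.1°, -177.6°, -173.4°, +161.7°, +170.8°, +171.1°, +172.3°, +176.7°.
Eastward gaps between consecutive values (wrapping around): 0.5°, 4.2°, 335.1°, 9.1°, 0.3°, 1.2°, 4.4°, 5.2°.
Largest gap = 335.1° ⇒ minimal covering band is its complement: 360° − 335.1° = 24.9°.
Band runs from +161.7° eastward to -173.4°, crossing the antimeridian.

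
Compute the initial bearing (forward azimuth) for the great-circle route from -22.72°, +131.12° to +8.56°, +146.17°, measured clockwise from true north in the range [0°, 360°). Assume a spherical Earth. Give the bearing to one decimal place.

26.9°

Δλ = 146.17 − 131.12 = 15.05°.
θ = atan2( sin Δλ · cos φ₂ , cos φ₁ · sin φ₂ − sin φ₁ · cos φ₂ · cos Δλ )
  = atan2(0.25677, 0.50612) = 26.900° → normalised to [0°, 360°): 26.900°.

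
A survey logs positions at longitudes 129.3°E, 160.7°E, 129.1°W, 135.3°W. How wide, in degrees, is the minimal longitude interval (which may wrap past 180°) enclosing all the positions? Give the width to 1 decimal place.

Sort the longitudes: -135.3°, -129.1°, +129.3°, +160.7°.
Eastward gaps between consecutive values (wrapping around): 6.2°, 258.4°, 31.4°, 64.0°.
Largest gap = 258.4° ⇒ minimal covering band is its complement: 360° − 258.4° = 101.6°.
Band runs from +129.3° eastward to -129.1°, crossing the antimeridian.

101.6°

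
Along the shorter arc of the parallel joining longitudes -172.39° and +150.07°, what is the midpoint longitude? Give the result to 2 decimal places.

+168.84°

Signed shortest Δλ from -172.39° to +150.07° is -37.54°.
Midpoint longitude = -172.39° + (-37.54°)/2 = -172.39° − 18.77° = -191.16°.
Normalise into (−180°, 180°]: +168.84°.
(The naïve average (-172.39 + +150.07)/2 = -11.16° is on the wrong side of the globe.)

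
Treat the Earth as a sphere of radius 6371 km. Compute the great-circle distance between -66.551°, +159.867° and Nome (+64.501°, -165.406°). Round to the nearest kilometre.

14835 km

Δλ = -165.406 − 159.867 = -325.273°; wrapped into (−180°, 180°]: 34.727°.
Δφ = 64.501 − -66.551 = 131.052°.
a = sin²(Δφ/2) + cos φ₁ · cos φ₂ · sin²(Δλ/2) = 0.843629.
c = 2·atan2(√a, √(1−a)) = 2.32850 rad → d = 6371·c ≈ 14834.90 km.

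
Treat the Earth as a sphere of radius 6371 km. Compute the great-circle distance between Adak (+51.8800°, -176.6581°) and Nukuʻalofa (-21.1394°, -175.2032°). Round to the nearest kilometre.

Δλ = -175.2032 − -176.6581 = 1.4549°.
Δφ = -21.1394 − 51.8800 = -73.0194°.
a = sin²(Δφ/2) + cos φ₁ · cos φ₂ · sin²(Δλ/2) = 0.354069.
c = 2·atan2(√a, √(1−a)) = 1.27462 rad → d = 6371·c ≈ 8120.62 km.

8121 km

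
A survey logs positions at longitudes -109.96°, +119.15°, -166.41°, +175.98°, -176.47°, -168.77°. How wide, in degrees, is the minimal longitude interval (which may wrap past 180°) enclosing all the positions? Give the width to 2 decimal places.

130.89°

Sort the longitudes: -176.47°, -168.77°, -166.41°, -109.96°, +119.15°, +175.98°.
Eastward gaps between consecutive values (wrapping around): 7.70°, 2.36°, 56.45°, 229.11°, 56.83°, 7.55°.
Largest gap = 229.11° ⇒ minimal covering band is its complement: 360° − 229.11° = 130.89°.
Band runs from +119.15° eastward to -109.96°, crossing the antimeridian.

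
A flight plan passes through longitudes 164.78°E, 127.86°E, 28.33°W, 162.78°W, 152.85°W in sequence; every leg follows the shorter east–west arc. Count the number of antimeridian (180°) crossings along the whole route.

Leg 1: +164.78° → +127.86°, shortest Δλ = -36.92° (west) — does not cross 180°.
Leg 2: +127.86° → -28.33°, shortest Δλ = -156.19° (west) — does not cross 180°.
Leg 3: -28.33° → -162.78°, shortest Δλ = -134.45° (west) — does not cross 180°.
Leg 4: -162.78° → -152.85°, shortest Δλ = 9.93° (east) — does not cross 180°.
Total crossings: 0.

0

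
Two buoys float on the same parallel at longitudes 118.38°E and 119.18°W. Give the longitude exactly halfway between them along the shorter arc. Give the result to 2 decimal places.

Signed shortest Δλ from +118.38° to -119.18° is +122.44°.
Midpoint longitude = +118.38° + (+122.44°)/2 = +118.38° + 61.22° = +179.60°.
(The naïve average (+118.38 + -119.18)/2 = -0.4° is on the wrong side of the globe.)

179.60°E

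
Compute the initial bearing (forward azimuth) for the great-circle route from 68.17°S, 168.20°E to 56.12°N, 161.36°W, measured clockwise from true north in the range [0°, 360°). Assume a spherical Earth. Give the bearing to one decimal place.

Δλ = -161.36 − 168.20 = -329.56°; wrapped into (−180°, 180°]: 30.44°.
θ = atan2( sin Δλ · cos φ₂ , cos φ₁ · sin φ₂ − sin φ₁ · cos φ₂ · cos Δλ )
  = atan2(0.28243, 0.75487) = 20.513° → normalised to [0°, 360°): 20.513°.

20.5°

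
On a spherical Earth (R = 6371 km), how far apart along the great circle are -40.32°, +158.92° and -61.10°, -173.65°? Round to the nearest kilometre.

Δλ = -173.65 − 158.92 = -332.57°; wrapped into (−180°, 180°]: 27.43°.
Δφ = -61.10 − -40.32 = -20.78°.
a = sin²(Δφ/2) + cos φ₁ · cos φ₂ · sin²(Δλ/2) = 0.053238.
c = 2·atan2(√a, √(1−a)) = 0.46566 rad → d = 6371·c ≈ 2966.75 km.

2967 km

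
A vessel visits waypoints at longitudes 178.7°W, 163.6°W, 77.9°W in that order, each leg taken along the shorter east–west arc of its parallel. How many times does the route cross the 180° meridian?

Leg 1: -178.7° → -163.6°, shortest Δλ = 15.1° (east) — does not cross 180°.
Leg 2: -163.6° → -77.9°, shortest Δλ = 85.7° (east) — does not cross 180°.
Total crossings: 0.

0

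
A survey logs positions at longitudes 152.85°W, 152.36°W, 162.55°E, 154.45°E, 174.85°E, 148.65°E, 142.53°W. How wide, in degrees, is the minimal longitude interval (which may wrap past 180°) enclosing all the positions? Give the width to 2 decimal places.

Sort the longitudes: -152.85°, -152.36°, -142.53°, +148.65°, +154.45°, +162.55°, +174.85°.
Eastward gaps between consecutive values (wrapping around): 0.49°, 9.83°, 291.18°, 5.80°, 8.10°, 12.30°, 32.30°.
Largest gap = 291.18° ⇒ minimal covering band is its complement: 360° − 291.18° = 68.82°.
Band runs from +148.65° eastward to -142.53°, crossing the antimeridian.

68.82°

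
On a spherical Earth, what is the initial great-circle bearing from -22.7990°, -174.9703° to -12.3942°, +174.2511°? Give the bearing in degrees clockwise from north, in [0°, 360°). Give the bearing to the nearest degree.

314°

Δλ = 174.2511 − -174.9703 = 349.2214°; wrapped into (−180°, 180°]: -10.7786°.
θ = atan2( sin Δλ · cos φ₂ , cos φ₁ · sin φ₂ − sin φ₁ · cos φ₂ · cos Δλ )
  = atan2(-0.18266, 0.17392) = -46.403° → normalised to [0°, 360°): 313.597°.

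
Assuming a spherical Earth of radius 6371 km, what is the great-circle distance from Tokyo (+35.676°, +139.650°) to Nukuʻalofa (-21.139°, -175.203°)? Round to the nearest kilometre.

7905 km

Δλ = -175.203 − 139.650 = -314.853°; wrapped into (−180°, 180°]: 45.147°.
Δφ = -21.139 − 35.676 = -56.815°.
a = sin²(Δφ/2) + cos φ₁ · cos φ₂ · sin²(Δλ/2) = 0.337974.
c = 2·atan2(√a, √(1−a)) = 1.24079 rad → d = 6371·c ≈ 7905.05 km.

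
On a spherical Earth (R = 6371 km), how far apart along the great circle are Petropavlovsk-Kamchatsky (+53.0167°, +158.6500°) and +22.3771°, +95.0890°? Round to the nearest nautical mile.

Δλ = 95.0890 − 158.6500 = -63.5610°.
Δφ = 22.3771 − 53.0167 = -30.6396°.
a = sin²(Δφ/2) + cos φ₁ · cos φ₂ · sin²(Δλ/2) = 0.224105.
c = 2·atan2(√a, √(1−a)) = 0.98629 rad → d = 6371·c ≈ 6283.64 km ≈ 3392.89 nmi.

3393 nmi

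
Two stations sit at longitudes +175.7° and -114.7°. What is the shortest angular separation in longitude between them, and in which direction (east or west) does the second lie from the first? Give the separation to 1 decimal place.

Raw difference: -114.7 − 175.7 = -290.4°.
Normalise into (−180°, 180°]: -290.4° + 360° = 69.6°.
Positive ⇒ the second point lies to the east; separation 69.6°.

69.6° east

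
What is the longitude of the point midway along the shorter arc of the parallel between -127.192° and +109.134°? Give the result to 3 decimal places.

Signed shortest Δλ from -127.192° to +109.134° is -123.674°.
Midpoint longitude = -127.192° + (-123.674°)/2 = -127.192° − 61.837° = -189.029°.
Normalise into (−180°, 180°]: +170.971°.
(The naïve average (-127.192 + +109.134)/2 = -9.029° is on the wrong side of the globe.)

+170.971°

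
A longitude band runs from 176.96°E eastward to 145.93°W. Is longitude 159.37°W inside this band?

Yes

Band width going east from +176.96° to -145.93°: ((-145.93 − 176.96) mod 360) = 37.11°.
Offset of -159.37° east of the west edge: ((-159.37 − 176.96) mod 360) = 23.67°.
23.67° ≤ 37.11° ⇒ inside.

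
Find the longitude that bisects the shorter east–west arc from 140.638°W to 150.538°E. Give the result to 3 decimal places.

Signed shortest Δλ from -140.638° to +150.538° is -68.824°.
Midpoint longitude = -140.638° + (-68.824°)/2 = -140.638° − 34.412° = -175.050°.
(The naïve average (-140.638 + +150.538)/2 = 4.95° is on the wrong side of the globe.)

175.050°W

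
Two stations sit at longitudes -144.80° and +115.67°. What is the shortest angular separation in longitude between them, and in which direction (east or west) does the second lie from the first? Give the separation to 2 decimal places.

Raw difference: 115.67 − -144.80 = 260.47°.
Normalise into (−180°, 180°]: 260.47° − 360° = -99.53°.
Negative ⇒ the second point lies to the west; separation 99.53°.

99.53° west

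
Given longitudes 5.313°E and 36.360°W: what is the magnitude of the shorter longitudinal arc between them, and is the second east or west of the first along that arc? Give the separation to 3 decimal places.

41.673° west

Raw difference: -36.360 − 5.313 = -41.673°.
Normalise into (−180°, 180°]: -41.673° stays -41.673°.
Negative ⇒ the second point lies to the west; separation 41.673°.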